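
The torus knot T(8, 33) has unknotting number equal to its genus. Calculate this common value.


For a torus knot T(p,q), both the unknotting number and genus equal (p-1)(q-1)/2.
= (8-1)(33-1)/2
= 7*32/2
= 224/2 = 112

112


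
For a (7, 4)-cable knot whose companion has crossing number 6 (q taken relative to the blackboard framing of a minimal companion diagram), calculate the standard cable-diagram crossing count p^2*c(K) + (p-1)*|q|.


Step 1: Each of the c(K) crossings of the companion diagram becomes p*p = p^2 crossings among the p parallel strands, and each of the |q| twists s_1 s_2 ... s_(p-1) adds (p-1) crossings.
  Crossings = p^2 * c(K) + (p-1)*|q|
Step 2: = 7^2 * 6 + (7-1)*4
Step 3: = 49*6 + 6*4
Step 4: = 294 + 24 = 318

318


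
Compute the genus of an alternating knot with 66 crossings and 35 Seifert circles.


For alternating knots, g = (c - s + 1)/2.
= (66 - 35 + 1)/2
= 32/2 = 16

16


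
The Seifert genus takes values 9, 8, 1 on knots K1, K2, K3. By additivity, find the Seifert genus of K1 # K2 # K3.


The Seifert genus is additive under connected sum.
Seifert genus(K1 # K2 # K3) = (9) + (8) + (1)
= 18

18


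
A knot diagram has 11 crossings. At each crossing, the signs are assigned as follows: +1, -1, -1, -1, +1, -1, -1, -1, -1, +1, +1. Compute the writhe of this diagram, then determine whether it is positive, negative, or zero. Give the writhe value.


Step 1: Count positive crossings (+1).
Positive crossings: 4
Step 2: Count negative crossings (-1).
Negative crossings: 7
Step 3: Writhe = (positive) - (negative)
w = 4 - 7 = -3
Step 4: |w| = 3, and w is negative

-3


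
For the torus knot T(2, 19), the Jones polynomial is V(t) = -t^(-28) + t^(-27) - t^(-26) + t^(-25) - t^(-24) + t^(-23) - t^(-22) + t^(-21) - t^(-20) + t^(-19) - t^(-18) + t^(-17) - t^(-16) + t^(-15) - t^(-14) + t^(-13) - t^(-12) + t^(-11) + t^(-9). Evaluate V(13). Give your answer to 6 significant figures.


Substituting t = 13 into V(t) = -t^(-28) + t^(-27) - t^(-26) + t^(-25) - t^(-24) + t^(-23) - t^(-22) + t^(-21) - t^(-20) + t^(-19) - t^(-18) + t^(-17) - t^(-16) + t^(-15) - t^(-14) + t^(-13) - t^(-12) + t^(-11) + t^(-9):
  (-)t^(-28) = -6.45039e-32
  (+)t^(-27) = 8.38551e-31
  (-)t^(-26) = -1.09012e-29
  (+)t^(-25) = 1.41715e-28
  (-)t^(-24) = -1.8423e-27
  (+)t^(-23) = 2.39499e-26
  (-)t^(-22) = -3.11348e-25
  (+)t^(-21) = 4.04753e-24
  (-)t^(-20) = -5.26178e-23
  (+)t^(-19) = 6.84032e-22
  (-)t^(-18) = -8.89241e-21
  (+)t^(-17) = 1.15601e-19
  (-)t^(-16) = -1.50282e-18
  (+)t^(-15) = 1.95366e-17
  (-)t^(-14) = -2.53976e-16
  (+)t^(-13) = 3.30169e-15
  (-)t^(-12) = -4.2922e-14
  (+)t^(-11) = 5.57986e-13
  (+)t^(-9) = 9.42996e-11
Sum = (-6.45039e-32) + (8.38551e-31) + (-1.09012e-29) + (1.41715e-28) + (-1.8423e-27) + (2.39499e-26) + (-3.11348e-25) + (4.04753e-24) + (-5.26178e-23) + (6.84032e-22) + (-8.89241e-21) + (1.15601e-19) + (-1.50282e-18) + (1.95366e-17) + (-2.53976e-16) + (3.30169e-15) + (-4.2922e-14) + (5.57986e-13) + (9.42996e-11)
= 9.481772502e-11
Rounded to 6 significant figures: 9.48177e-11

9.48177e-11


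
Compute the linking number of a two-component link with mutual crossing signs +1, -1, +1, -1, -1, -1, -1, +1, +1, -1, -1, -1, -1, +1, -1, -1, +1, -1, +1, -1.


Step 1: Count positive crossings: 7
Step 2: Count negative crossings: 13
Step 3: Sum of signs = 7 - 13 = -6
Step 4: Linking number = sum/2 = -6/2 = -3

-3


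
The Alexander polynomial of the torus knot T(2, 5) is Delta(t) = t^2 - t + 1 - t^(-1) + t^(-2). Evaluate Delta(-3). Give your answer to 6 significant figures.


Substituting t = -3 into Delta(t) = t^2 - t + 1 - t^(-1) + t^(-2):
Term values: (9) + (3) + (1) + (0.333333) + (0.111111)
Sum = 13.44444444
Rounded to 6 significant figures: 13.4444

13.4444


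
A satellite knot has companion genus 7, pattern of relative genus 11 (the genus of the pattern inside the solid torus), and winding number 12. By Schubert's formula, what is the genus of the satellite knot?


Schubert: g(satellite) = g_rel(pattern) + |winding| * g(companion),
where g_rel(pattern) is the genus of the pattern relative to the solid torus.
= 11 + 12 * 7
= 11 + 84 = 95

95


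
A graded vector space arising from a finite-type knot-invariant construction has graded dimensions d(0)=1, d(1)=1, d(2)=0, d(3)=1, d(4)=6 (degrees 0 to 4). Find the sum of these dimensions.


Total dimension = d(0) + d(1) + ... + d(4)
= 1 + 1 + 0 + 1 + 6
= 9

9


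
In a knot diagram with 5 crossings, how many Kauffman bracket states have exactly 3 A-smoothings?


We choose which 3 of 5 crossings get A-smoothings.
C(5, 3) = 5! / (3! * 2!)
= 10

10


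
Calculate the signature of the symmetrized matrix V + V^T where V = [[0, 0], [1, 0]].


Step 1: V + V^T = [[0, 1], [1, 0]]
Step 2: trace = 0, det = -1
Step 3: Discriminant = 0^2 - 4*(-1) = 4
Step 4: Eigenvalues: 1, -1
Step 5: Signature = (# positive eigenvalues) - (# negative eigenvalues) = 0

0


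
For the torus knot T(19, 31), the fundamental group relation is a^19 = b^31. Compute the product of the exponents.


The relation is a^19 = b^31.
Product of exponents = 19 * 31
= 589

589


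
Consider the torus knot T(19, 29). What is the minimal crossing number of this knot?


For a torus knot T(p, q) with gcd(p,q)=1,
the crossing number is min(p*(q-1), q*(p-1)).
p*(q-1) = 19*28 = 532
q*(p-1) = 29*18 = 522
min(532, 522) = 522

522


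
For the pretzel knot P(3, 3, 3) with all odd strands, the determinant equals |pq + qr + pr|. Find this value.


Step 1: Compute pq + qr + pr.
pq = 3*3 = 9
qr = 3*3 = 9
pr = 3*3 = 9
pq + qr + pr = 9 + 9 + 9 = 27
Step 2: Take absolute value.
det(P(3,3,3)) = |27| = 27

27


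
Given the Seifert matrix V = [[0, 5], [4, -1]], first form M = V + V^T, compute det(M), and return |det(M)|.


Step 1: Form V + V^T where V = [[0, 5], [4, -1]]
  V^T = [[0, 4], [5, -1]]
  V + V^T = [[0, 9], [9, -2]]
Step 2: det(V + V^T) = 0*(-2) - 9*9
  = 0 - 81 = -81
Step 3: Knot determinant = |det(V + V^T)| = |-81| = 81

81


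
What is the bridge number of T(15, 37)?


The bridge number of T(p,q) is min(p,q).
min(15, 37) = 15

15


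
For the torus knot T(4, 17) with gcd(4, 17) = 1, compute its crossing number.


For a torus knot T(p, q) with gcd(p,q)=1,
the crossing number is min(p*(q-1), q*(p-1)).
p*(q-1) = 4*16 = 64
q*(p-1) = 17*3 = 51
min(64, 51) = 51

51


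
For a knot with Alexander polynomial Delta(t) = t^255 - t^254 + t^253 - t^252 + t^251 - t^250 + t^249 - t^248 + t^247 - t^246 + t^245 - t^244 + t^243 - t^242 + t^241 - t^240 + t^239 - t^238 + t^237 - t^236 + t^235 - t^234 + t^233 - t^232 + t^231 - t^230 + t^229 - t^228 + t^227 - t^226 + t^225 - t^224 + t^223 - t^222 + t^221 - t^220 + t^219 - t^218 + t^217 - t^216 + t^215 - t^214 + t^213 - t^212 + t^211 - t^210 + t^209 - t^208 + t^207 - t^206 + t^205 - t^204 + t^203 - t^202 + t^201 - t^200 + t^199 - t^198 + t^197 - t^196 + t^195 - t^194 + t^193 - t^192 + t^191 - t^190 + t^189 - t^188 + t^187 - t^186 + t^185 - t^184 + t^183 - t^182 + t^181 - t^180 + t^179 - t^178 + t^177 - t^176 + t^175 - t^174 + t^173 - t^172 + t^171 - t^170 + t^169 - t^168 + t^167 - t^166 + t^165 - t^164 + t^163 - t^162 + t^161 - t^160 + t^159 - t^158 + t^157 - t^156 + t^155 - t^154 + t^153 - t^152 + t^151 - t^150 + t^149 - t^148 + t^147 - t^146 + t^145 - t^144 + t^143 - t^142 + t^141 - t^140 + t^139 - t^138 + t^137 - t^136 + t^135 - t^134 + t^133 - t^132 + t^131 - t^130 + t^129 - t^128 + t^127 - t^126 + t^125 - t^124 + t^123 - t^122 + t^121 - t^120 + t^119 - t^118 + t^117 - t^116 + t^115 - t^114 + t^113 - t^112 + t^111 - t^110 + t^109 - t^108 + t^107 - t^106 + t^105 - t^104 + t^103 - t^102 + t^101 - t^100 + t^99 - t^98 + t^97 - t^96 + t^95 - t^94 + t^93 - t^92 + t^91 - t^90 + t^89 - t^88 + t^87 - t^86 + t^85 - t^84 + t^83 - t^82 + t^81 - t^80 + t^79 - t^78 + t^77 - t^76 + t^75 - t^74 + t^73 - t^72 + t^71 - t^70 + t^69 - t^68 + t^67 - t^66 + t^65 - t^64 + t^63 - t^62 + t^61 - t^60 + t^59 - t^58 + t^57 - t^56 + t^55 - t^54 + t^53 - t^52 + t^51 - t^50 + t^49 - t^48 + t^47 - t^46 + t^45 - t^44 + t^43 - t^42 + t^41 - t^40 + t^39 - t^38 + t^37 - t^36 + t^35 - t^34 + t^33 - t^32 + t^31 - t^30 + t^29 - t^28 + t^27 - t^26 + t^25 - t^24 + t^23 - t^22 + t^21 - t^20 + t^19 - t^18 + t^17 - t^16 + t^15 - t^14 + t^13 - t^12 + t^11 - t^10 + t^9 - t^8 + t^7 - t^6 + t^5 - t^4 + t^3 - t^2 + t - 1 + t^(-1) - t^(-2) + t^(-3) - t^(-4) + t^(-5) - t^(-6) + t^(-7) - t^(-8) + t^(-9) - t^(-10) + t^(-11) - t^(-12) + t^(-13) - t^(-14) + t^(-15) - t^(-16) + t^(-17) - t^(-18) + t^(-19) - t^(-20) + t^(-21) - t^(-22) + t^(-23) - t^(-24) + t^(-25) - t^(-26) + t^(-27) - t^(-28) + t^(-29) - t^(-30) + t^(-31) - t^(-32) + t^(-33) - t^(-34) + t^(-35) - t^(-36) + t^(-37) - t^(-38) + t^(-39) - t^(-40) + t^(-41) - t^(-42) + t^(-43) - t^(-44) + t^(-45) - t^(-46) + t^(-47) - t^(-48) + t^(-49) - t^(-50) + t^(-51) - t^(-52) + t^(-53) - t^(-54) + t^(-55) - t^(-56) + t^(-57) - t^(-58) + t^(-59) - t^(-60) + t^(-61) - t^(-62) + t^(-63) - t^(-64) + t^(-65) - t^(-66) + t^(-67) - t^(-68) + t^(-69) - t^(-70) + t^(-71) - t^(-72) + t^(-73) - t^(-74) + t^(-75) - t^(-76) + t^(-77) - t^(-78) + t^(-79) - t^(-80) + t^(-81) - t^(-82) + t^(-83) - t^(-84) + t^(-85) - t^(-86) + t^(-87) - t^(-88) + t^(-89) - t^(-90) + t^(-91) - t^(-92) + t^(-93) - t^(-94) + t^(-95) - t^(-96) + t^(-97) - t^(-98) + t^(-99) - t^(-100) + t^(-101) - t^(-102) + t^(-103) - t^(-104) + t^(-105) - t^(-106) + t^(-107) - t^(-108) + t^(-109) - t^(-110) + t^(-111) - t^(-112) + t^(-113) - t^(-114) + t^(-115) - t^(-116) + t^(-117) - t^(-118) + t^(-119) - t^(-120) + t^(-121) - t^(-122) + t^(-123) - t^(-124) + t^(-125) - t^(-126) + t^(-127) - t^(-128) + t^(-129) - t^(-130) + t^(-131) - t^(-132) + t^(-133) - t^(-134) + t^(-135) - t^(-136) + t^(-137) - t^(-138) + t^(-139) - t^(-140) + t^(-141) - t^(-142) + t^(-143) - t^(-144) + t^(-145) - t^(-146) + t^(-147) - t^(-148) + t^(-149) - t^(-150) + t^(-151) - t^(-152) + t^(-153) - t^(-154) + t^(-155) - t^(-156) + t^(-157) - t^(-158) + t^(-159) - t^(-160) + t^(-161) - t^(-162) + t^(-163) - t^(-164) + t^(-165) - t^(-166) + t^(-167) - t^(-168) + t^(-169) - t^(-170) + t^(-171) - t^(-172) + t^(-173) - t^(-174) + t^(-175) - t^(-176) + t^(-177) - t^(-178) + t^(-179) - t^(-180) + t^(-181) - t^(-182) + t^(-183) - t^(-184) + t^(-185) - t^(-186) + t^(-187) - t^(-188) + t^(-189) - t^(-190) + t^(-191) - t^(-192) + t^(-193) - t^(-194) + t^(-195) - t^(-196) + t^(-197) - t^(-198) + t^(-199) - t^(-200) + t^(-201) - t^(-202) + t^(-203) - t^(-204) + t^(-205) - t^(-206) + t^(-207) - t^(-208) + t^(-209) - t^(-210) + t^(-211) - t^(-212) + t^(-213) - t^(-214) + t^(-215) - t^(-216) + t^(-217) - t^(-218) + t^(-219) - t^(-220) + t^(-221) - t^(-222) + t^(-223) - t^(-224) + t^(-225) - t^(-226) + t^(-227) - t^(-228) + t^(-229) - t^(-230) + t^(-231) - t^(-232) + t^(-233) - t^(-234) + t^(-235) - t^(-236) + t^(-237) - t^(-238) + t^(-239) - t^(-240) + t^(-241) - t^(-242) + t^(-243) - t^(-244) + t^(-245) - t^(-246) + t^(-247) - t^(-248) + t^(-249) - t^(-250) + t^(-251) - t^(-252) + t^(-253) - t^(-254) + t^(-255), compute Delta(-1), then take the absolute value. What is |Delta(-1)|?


Step 1: The polynomial has 511 terms with alternating signs, exponents from 255 down to -255.
Step 2: Substitute t = -1. The i-th term has coefficient (-1)^i and exponent (m-i),
  so its value is (-1)^i * (-1)^(m-i) = (-1)^m = -1 for every i.
Step 3: All 511 terms equal -1, so Delta(-1) = 511 * (-1) = -511
Step 4: |Delta(-1)| = 511

511


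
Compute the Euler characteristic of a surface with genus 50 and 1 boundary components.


chi = 2 - 2g - b
= 2 - 2*50 - 1
= 2 - 100 - 1 = -99

-99


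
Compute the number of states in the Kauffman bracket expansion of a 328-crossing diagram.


Each crossing contributes 2 choices (A-smoothing or B-smoothing).
Total states = 2^328 = 546812681195752981093125556779405341338292357723303109106442651602488249799843980805878294255763456

546812681195752981093125556779405341338292357723303109106442651602488249799843980805878294255763456


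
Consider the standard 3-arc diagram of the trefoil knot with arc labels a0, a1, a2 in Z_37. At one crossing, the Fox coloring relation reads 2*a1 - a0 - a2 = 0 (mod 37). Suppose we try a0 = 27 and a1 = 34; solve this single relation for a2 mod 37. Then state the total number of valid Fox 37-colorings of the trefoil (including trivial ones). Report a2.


Step 1: Apply the given crossing relation 2*a1 - a0 - a2 = 0 (mod 37).
  a2 = 2*a1 - a0 mod 37
  a2 = 2*34 - 27 mod 37
  a2 = 68 - 27 mod 37
  a2 = 41 mod 37 = 4
Step 2: The trefoil has determinant 3.
  Number of Fox p-colorings (p prime) is p^2 if p = 3, else p.
  Since 37 does not divide 3, only trivial (constant) colorings exist.
  (So the trial a0 = 27, a1 = 34 with a0 != a1 does NOT extend to a valid coloring of the whole trefoil: the other two crossing relations require 3*(a1 - a0) = 0 (mod 37), which fails.)
  Total colorings = 37
Step 3: a2 = 4, total Fox 37-colorings = 37

4


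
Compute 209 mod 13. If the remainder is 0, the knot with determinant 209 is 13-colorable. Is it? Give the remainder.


Step 1: A knot is p-colorable if and only if p divides its determinant.
Step 2: Compute 209 mod 13.
209 = 16 * 13 + 1
Step 3: 209 mod 13 = 1
Step 4: The knot is 13-colorable: no

1


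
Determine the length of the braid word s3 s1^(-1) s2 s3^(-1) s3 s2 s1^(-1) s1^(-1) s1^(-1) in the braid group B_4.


The word length counts the number of generators (including inverses).
Listing each generator: s3, s1^(-1), s2, s3^(-1), s3, s2, s1^(-1), s1^(-1), s1^(-1)
There are 9 generators in this braid word.

9


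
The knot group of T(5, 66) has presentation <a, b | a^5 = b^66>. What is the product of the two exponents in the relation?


The relation is a^5 = b^66.
Product of exponents = 5 * 66
= 330

330


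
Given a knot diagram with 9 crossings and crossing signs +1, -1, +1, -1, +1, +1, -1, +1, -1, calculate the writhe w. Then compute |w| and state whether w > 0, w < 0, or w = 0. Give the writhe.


Step 1: Count positive crossings (+1).
Positive crossings: 5
Step 2: Count negative crossings (-1).
Negative crossings: 4
Step 3: Writhe = (positive) - (negative)
w = 5 - 4 = 1
Step 4: |w| = 1, and w is positive

1


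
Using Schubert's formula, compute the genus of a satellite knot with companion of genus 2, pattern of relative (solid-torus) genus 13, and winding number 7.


Schubert: g(satellite) = g_rel(pattern) + |winding| * g(companion),
where g_rel(pattern) is the genus of the pattern relative to the solid torus.
= 13 + 7 * 2
= 13 + 14 = 27

27


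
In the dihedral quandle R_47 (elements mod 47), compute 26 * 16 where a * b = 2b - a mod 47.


26 * 16 = 2*16 - 26 mod 47
= 32 - 26 mod 47
= 6 mod 47 = 6

6


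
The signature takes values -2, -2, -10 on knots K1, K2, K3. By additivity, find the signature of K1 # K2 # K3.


The signature is additive under connected sum.
signature(K1 # K2 # K3) = (-2) + (-2) + (-10)
= -14

-14


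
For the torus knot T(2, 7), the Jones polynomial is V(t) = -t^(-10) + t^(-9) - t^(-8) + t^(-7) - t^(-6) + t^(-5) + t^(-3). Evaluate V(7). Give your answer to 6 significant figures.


Substituting t = 7 into V(t) = -t^(-10) + t^(-9) - t^(-8) + t^(-7) - t^(-6) + t^(-5) + t^(-3):
  (-)t^(-10) = -3.54013e-09
  (+)t^(-9) = 2.47809e-08
  (-)t^(-8) = -1.73467e-07
  (+)t^(-7) = 1.21427e-06
  (-)t^(-6) = -8.49986e-06
  (+)t^(-5) = 5.9499e-05
  (+)t^(-3) = 0.00291545
Sum = (-3.54013e-09) + (2.47809e-08) + (-1.73467e-07) + (1.21427e-06) + (-8.49986e-06) + (5.9499e-05) + (0.00291545)
= 0.002967513094
Rounded to 6 significant figures: 0.00296751

0.00296751


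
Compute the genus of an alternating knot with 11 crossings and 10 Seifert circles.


For alternating knots, g = (c - s + 1)/2.
= (11 - 10 + 1)/2
= 2/2 = 1

1


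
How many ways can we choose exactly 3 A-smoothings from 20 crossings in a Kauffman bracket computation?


We choose which 3 of 20 crossings get A-smoothings.
C(20, 3) = 20! / (3! * 17!)
= 1140

1140


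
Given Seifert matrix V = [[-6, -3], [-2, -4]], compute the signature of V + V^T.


Step 1: V + V^T = [[-12, -5], [-5, -8]]
Step 2: trace = -20, det = 71
Step 3: Discriminant = (-20)^2 - 4*71 = 116
Step 4: Eigenvalues: -4.61484, -15.3852
Step 5: Signature = (# positive eigenvalues) - (# negative eigenvalues) = -2

-2


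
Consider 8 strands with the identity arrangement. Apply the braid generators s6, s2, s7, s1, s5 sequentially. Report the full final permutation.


Starting with identity [1, 2, 3, 4, 5, 6, 7, 8].
Apply generators in sequence:
  After s6: [1, 2, 3, 4, 5, 7, 6, 8]
  After s2: [1, 3, 2, 4, 5, 7, 6, 8]
  After s7: [1, 3, 2, 4, 5, 7, 8, 6]
  After s1: [3, 1, 2, 4, 5, 7, 8, 6]
  After s5: [3, 1, 2, 4, 7, 5, 8, 6]
Final permutation: [3, 1, 2, 4, 7, 5, 8, 6]

[3, 1, 2, 4, 7, 5, 8, 6]


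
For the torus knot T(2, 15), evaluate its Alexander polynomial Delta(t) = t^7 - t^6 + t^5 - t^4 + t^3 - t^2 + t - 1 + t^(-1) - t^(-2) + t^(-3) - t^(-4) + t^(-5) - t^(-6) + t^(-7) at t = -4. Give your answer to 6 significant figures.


Substituting t = -4 into Delta(t) = t^7 - t^6 + t^5 - t^4 + t^3 - t^2 + t - 1 + t^(-1) - t^(-2) + t^(-3) - t^(-4) + t^(-5) - t^(-6) + t^(-7):
Term values: (-16384) + (-4096) + (-1024) + (-256) + (-64) + (-16) + (-4) + (-1) + (-0.25) + (-0.0625) + (-0.015625) + (-0.00390625) + (-0.000976562) + (-0.000244141) + (-6.10352e-05)
Sum = -21845.33331
Rounded to 6 significant figures: -21845.3

-21845.3


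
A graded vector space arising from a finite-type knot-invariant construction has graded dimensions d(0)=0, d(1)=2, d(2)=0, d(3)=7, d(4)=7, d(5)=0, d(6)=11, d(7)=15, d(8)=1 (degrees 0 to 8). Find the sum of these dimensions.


Total dimension = d(0) + d(1) + ... + d(8)
= 0 + 2 + 0 + 7 + 7 + 0 + 11 + 15 + 1
= 43

43


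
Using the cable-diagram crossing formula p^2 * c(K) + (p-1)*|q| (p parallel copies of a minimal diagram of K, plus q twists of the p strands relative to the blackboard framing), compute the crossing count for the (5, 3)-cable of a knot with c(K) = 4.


Step 1: Each of the c(K) crossings of the companion diagram becomes p*p = p^2 crossings among the p parallel strands, and each of the |q| twists s_1 s_2 ... s_(p-1) adds (p-1) crossings.
  Crossings = p^2 * c(K) + (p-1)*|q|
Step 2: = 5^2 * 4 + (5-1)*3
Step 3: = 25*4 + 4*3
Step 4: = 100 + 12 = 112

112


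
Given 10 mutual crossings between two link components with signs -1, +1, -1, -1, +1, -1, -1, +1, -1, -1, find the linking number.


Step 1: Count positive crossings: 3
Step 2: Count negative crossings: 7
Step 3: Sum of signs = 3 - 7 = -4
Step 4: Linking number = sum/2 = -4/2 = -2

-2


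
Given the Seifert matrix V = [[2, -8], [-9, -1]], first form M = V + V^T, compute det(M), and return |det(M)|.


Step 1: Form V + V^T where V = [[2, -8], [-9, -1]]
  V^T = [[2, -9], [-8, -1]]
  V + V^T = [[4, -17], [-17, -2]]
Step 2: det(V + V^T) = 4*(-2) - (-17)*(-17)
  = -8 - 289 = -297
Step 3: Knot determinant = |det(V + V^T)| = |-297| = 297

297


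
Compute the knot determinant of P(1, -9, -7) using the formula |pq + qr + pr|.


Step 1: Compute pq + qr + pr.
pq = 1*(-9) = -9
qr = (-9)*(-7) = 63
pr = 1*(-7) = -7
pq + qr + pr = -9 + 63 + (-7) = 47
Step 2: Take absolute value.
det(P(1,-9,-7)) = |47| = 47

47


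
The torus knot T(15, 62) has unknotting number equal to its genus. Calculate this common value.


For a torus knot T(p,q), both the unknotting number and genus equal (p-1)(q-1)/2.
= (15-1)(62-1)/2
= 14*61/2
= 854/2 = 427

427


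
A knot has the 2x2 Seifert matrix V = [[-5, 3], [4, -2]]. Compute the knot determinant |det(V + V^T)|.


Step 1: Form V + V^T where V = [[-5, 3], [4, -2]]
  V^T = [[-5, 4], [3, -2]]
  V + V^T = [[-10, 7], [7, -4]]
Step 2: det(V + V^T) = (-10)*(-4) - 7*7
  = 40 - 49 = -9
Step 3: Knot determinant = |det(V + V^T)| = |-9| = 9

9


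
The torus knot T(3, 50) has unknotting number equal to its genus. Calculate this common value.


For a torus knot T(p,q), both the unknotting number and genus equal (p-1)(q-1)/2.
= (3-1)(50-1)/2
= 2*49/2
= 98/2 = 49

49


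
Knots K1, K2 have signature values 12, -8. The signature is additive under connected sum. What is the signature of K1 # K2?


The signature is additive under connected sum.
signature(K1 # K2) = (12) + (-8)
= 4

4


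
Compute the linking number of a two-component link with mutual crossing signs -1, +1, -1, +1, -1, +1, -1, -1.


Step 1: Count positive crossings: 3
Step 2: Count negative crossings: 5
Step 3: Sum of signs = 3 - 5 = -2
Step 4: Linking number = sum/2 = -2/2 = -1

-1


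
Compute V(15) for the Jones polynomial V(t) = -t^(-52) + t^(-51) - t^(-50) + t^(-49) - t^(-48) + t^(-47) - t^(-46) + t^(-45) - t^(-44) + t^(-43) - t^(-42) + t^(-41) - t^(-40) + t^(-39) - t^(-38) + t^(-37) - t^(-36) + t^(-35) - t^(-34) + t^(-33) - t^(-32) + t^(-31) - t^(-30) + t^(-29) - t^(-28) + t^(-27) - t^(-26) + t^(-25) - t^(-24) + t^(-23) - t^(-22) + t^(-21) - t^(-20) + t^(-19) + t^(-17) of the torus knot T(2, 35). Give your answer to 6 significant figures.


Substituting t = 15 into V(t) = -t^(-52) + t^(-51) - t^(-50) + t^(-49) - t^(-48) + t^(-47) - t^(-46) + t^(-45) - t^(-44) + t^(-43) - t^(-42) + t^(-41) - t^(-40) + t^(-39) - t^(-38) + t^(-37) - t^(-36) + t^(-35) - t^(-34) + t^(-33) - t^(-32) + t^(-31) - t^(-30) + t^(-29) - t^(-28) + t^(-27) - t^(-26) + t^(-25) - t^(-24) + t^(-23) - t^(-22) + t^(-21) - t^(-20) + t^(-19) + t^(-17):
  (-)t^(-52) = -6.97035e-62
  (+)t^(-51) = 1.04555e-60
  (-)t^(-50) = -1.56833e-59
  (+)t^(-49) = 2.35249e-58
  (-)t^(-48) = -3.52874e-57
  (+)t^(-47) = 5.29311e-56
  (-)t^(-46) = -7.93966e-55
  (+)t^(-45) = 1.19095e-53
  (-)t^(-44) = -1.78642e-52
  (+)t^(-43) = 2.67964e-51
  (-)t^(-42) = -4.01945e-50
  (+)t^(-41) = 6.02918e-49
  (-)t^(-40) = -9.04377e-48
  (+)t^(-39) = 1.35657e-46
  (-)t^(-38) = -2.03485e-45
  (+)t^(-37) = 3.05227e-44
  (-)t^(-36) = -4.57841e-43
  (+)t^(-35) = 6.86761e-42
  (-)t^(-34) = -1.03014e-40
  (+)t^(-33) = 1.54521e-39
  (-)t^(-32) = -2.31782e-38
  (+)t^(-31) = 3.47673e-37
  (-)t^(-30) = -5.2151e-36
  (+)t^(-29) = 7.82264e-35
  (-)t^(-28) = -1.1734e-33
  (+)t^(-27) = 1.76009e-32
  (-)t^(-26) = -2.64014e-31
  (+)t^(-25) = 3.96021e-30
  (-)t^(-24) = -5.94032e-29
  (+)t^(-23) = 8.91048e-28
  (-)t^(-22) = -1.33657e-26
  (+)t^(-21) = 2.00486e-25
  (-)t^(-20) = -3.00729e-24
  (+)t^(-19) = 4.51093e-23
  (+)t^(-17) = 1.01496e-20
Sum = (-6.97035e-62) + (1.04555e-60) + (-1.56833e-59) + (2.35249e-58) + (-3.52874e-57) + (5.29311e-56) + (-7.93966e-55) + (1.19095e-53) + (-1.78642e-52) + (2.67964e-51) + (-4.01945e-50) + (6.02918e-49) + (-9.04377e-48) + (1.35657e-46) + (-2.03485e-45) + (3.05227e-44) + (-4.57841e-43) + (6.86761e-42) + (-1.03014e-40) + (1.54521e-39) + (-2.31782e-38) + (3.47673e-37) + (-5.2151e-36) + (7.82264e-35) + (-1.1734e-33) + (1.76009e-32) + (-2.64014e-31) + (3.96021e-30) + (-5.94032e-29) + (8.91048e-28) + (-1.33657e-26) + (2.00486e-25) + (-3.00729e-24) + (4.51093e-23) + (1.01496e-20)
= 1.019188224e-20
Rounded to 6 significant figures: 1.01919e-20

1.01919e-20


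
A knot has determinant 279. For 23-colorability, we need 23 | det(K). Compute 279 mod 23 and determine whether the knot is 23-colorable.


Step 1: A knot is p-colorable if and only if p divides its determinant.
Step 2: Compute 279 mod 23.
279 = 12 * 23 + 3
Step 3: 279 mod 23 = 3
Step 4: The knot is 23-colorable: no

3


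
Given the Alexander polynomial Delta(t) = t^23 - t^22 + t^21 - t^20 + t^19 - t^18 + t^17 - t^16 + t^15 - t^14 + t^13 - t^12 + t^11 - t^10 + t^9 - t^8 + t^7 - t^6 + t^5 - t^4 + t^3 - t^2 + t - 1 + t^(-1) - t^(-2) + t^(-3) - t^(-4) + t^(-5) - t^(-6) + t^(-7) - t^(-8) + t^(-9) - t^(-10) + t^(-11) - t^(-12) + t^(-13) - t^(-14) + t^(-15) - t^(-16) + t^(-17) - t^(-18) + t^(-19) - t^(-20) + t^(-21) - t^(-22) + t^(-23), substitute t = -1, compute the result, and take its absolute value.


Step 1: The polynomial has 47 terms with alternating signs, exponents from 23 down to -23.
Step 2: Substitute t = -1. The i-th term has coefficient (-1)^i and exponent (m-i),
  so its value is (-1)^i * (-1)^(m-i) = (-1)^m = -1 for every i.
Step 3: All 47 terms equal -1, so Delta(-1) = 47 * (-1) = -47
Step 4: |Delta(-1)| = 47

47


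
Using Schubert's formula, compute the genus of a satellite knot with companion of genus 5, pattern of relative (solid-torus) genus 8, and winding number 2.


Schubert: g(satellite) = g_rel(pattern) + |winding| * g(companion),
where g_rel(pattern) is the genus of the pattern relative to the solid torus.
= 8 + 2 * 5
= 8 + 10 = 18

18


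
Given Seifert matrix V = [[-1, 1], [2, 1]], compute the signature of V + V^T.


Step 1: V + V^T = [[-2, 3], [3, 2]]
Step 2: trace = 0, det = -13
Step 3: Discriminant = 0^2 - 4*(-13) = 52
Step 4: Eigenvalues: 3.60555, -3.60555
Step 5: Signature = (# positive eigenvalues) - (# negative eigenvalues) = 0

0


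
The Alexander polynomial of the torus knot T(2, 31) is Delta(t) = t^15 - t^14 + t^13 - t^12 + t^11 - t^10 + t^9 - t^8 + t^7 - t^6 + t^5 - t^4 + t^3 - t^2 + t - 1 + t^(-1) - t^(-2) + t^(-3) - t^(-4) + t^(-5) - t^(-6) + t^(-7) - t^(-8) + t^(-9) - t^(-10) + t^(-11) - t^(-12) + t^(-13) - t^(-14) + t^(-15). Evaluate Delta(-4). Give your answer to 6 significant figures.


Substituting t = -4 into Delta(t) = t^15 - t^14 + t^13 - t^12 + t^11 - t^10 + t^9 - t^8 + t^7 - t^6 + t^5 - t^4 + t^3 - t^2 + t - 1 + t^(-1) - t^(-2) + t^(-3) - t^(-4) + t^(-5) - t^(-6) + t^(-7) - t^(-8) + t^(-9) - t^(-10) + t^(-11) - t^(-12) + t^(-13) - t^(-14) + t^(-15):
Term values: (-1073741824) + (-268435456) + (-67108864) + (-16777216) + (-4194304) + (-1048576) + (-262144) + (-65536) + (-16384) + (-4096) + (-1024) + (-256) + (-64) + (-16) + (-4) + (-1) + (-0.25) + (-0.0625) + (-0.015625) + (-0.00390625) + (-0.000976562) + (-0.000244141) + (-6.10352e-05) + (-1.52588e-05) + (-3.8147e-06) + (-9.53674e-07) + (-2.38419e-07) + (-5.96046e-08) + (-1.49012e-08) + (-3.72529e-09) + (-9.31323e-10)
Sum = -1431655765
Rounded to 6 significant figures: -1.43166e+09

-1.43166e+09


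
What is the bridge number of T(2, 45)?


The bridge number of T(p,q) is min(p,q).
min(2, 45) = 2

2


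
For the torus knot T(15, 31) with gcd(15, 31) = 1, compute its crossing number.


For a torus knot T(p, q) with gcd(p,q)=1,
the crossing number is min(p*(q-1), q*(p-1)).
p*(q-1) = 15*30 = 450
q*(p-1) = 31*14 = 434
min(450, 434) = 434

434


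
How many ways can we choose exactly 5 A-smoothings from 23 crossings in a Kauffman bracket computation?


We choose which 5 of 23 crossings get A-smoothings.
C(23, 5) = 23! / (5! * 18!)
= 33649

33649


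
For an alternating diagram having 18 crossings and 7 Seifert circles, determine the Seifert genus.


For alternating knots, g = (c - s + 1)/2.
= (18 - 7 + 1)/2
= 12/2 = 6

6


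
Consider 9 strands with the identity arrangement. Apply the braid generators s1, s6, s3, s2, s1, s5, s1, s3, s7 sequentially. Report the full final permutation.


Starting with identity [1, 2, 3, 4, 5, 6, 7, 8, 9].
Apply generators in sequence:
  After s1: [2, 1, 3, 4, 5, 6, 7, 8, 9]
  After s6: [2, 1, 3, 4, 5, 7, 6, 8, 9]
  After s3: [2, 1, 4, 3, 5, 7, 6, 8, 9]
  After s2: [2, 4, 1, 3, 5, 7, 6, 8, 9]
  After s1: [4, 2, 1, 3, 5, 7, 6, 8, 9]
  After s5: [4, 2, 1, 3, 7, 5, 6, 8, 9]
  After s1: [2, 4, 1, 3, 7, 5, 6, 8, 9]
  After s3: [2, 4, 3, 1, 7, 5, 6, 8, 9]
  After s7: [2, 4, 3, 1, 7, 5, 8, 6, 9]
Final permutation: [2, 4, 3, 1, 7, 5, 8, 6, 9]

[2, 4, 3, 1, 7, 5, 8, 6, 9]


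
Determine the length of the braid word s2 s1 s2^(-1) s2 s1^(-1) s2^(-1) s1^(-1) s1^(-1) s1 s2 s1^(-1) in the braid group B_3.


The word length counts the number of generators (including inverses).
Listing each generator: s2, s1, s2^(-1), s2, s1^(-1), s2^(-1), s1^(-1), s1^(-1), s1, s2, s1^(-1)
There are 11 generators in this braid word.

11


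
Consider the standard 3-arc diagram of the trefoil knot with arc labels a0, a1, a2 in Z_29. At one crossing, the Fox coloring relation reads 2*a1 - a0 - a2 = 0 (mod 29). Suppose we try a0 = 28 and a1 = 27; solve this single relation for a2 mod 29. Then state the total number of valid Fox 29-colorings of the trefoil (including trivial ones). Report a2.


Step 1: Apply the given crossing relation 2*a1 - a0 - a2 = 0 (mod 29).
  a2 = 2*a1 - a0 mod 29
  a2 = 2*27 - 28 mod 29
  a2 = 54 - 28 mod 29
  a2 = 26 mod 29 = 26
Step 2: The trefoil has determinant 3.
  Number of Fox p-colorings (p prime) is p^2 if p = 3, else p.
  Since 29 does not divide 3, only trivial (constant) colorings exist.
  (So the trial a0 = 28, a1 = 27 with a0 != a1 does NOT extend to a valid coloring of the whole trefoil: the other two crossing relations require 3*(a1 - a0) = 0 (mod 29), which fails.)
  Total colorings = 29
Step 3: a2 = 26, total Fox 29-colorings = 29

26


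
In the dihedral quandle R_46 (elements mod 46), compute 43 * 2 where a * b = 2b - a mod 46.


43 * 2 = 2*2 - 43 mod 46
= 4 - 43 mod 46
= -39 mod 46 = 7

7


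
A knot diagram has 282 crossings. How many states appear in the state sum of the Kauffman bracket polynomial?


Each crossing contributes 2 choices (A-smoothing or B-smoothing).
Total states = 2^282 = 7770675568902916283677847627294075626569627356208558085007249638955617140820833992704

7770675568902916283677847627294075626569627356208558085007249638955617140820833992704


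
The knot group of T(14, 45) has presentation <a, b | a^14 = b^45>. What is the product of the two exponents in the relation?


The relation is a^14 = b^45.
Product of exponents = 14 * 45
= 630

630


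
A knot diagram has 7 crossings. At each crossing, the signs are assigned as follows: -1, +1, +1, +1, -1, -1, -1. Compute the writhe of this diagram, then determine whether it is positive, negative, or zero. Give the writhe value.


Step 1: Count positive crossings (+1).
Positive crossings: 3
Step 2: Count negative crossings (-1).
Negative crossings: 4
Step 3: Writhe = (positive) - (negative)
w = 3 - 4 = -1
Step 4: |w| = 1, and w is negative

-1


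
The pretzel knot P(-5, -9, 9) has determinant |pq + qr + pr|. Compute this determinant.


Step 1: Compute pq + qr + pr.
pq = (-5)*(-9) = 45
qr = (-9)*9 = -81
pr = (-5)*9 = -45
pq + qr + pr = 45 + (-81) + (-45) = -81
Step 2: Take absolute value.
det(P(-5,-9,9)) = |-81| = 81

81


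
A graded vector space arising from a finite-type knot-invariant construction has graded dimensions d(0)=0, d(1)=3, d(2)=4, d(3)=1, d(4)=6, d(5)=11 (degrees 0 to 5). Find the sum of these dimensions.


Total dimension = d(0) + d(1) + ... + d(5)
= 0 + 3 + 4 + 1 + 6 + 11
= 25

25


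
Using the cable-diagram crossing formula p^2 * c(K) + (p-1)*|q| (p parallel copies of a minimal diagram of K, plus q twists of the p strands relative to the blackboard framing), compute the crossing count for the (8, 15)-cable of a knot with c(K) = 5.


Step 1: Each of the c(K) crossings of the companion diagram becomes p*p = p^2 crossings among the p parallel strands, and each of the |q| twists s_1 s_2 ... s_(p-1) adds (p-1) crossings.
  Crossings = p^2 * c(K) + (p-1)*|q|
Step 2: = 8^2 * 5 + (8-1)*15
Step 3: = 64*5 + 7*15
Step 4: = 320 + 105 = 425

425


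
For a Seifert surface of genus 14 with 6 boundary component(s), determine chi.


chi = 2 - 2g - b
= 2 - 2*14 - 6
= 2 - 28 - 6 = -32

-32


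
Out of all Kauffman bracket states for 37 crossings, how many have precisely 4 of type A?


We choose which 4 of 37 crossings get A-smoothings.
C(37, 4) = 37! / (4! * 33!)
= 66045

66045


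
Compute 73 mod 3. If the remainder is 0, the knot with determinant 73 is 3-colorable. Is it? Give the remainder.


Step 1: A knot is p-colorable if and only if p divides its determinant.
Step 2: Compute 73 mod 3.
73 = 24 * 3 + 1
Step 3: 73 mod 3 = 1
Step 4: The knot is 3-colorable: no

1


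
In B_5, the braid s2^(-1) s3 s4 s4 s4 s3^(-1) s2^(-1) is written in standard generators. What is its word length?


The word length counts the number of generators (including inverses).
Listing each generator: s2^(-1), s3, s4, s4, s4, s3^(-1), s2^(-1)
There are 7 generators in this braid word.

7


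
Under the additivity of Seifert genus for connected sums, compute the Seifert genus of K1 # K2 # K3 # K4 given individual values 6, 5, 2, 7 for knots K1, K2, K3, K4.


The Seifert genus is additive under connected sum.
Seifert genus(K1 # K2 # K3 # K4) = (6) + (5) + (2) + (7)
= 20

20


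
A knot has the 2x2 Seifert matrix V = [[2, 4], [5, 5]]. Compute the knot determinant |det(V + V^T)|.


Step 1: Form V + V^T where V = [[2, 4], [5, 5]]
  V^T = [[2, 5], [4, 5]]
  V + V^T = [[4, 9], [9, 10]]
Step 2: det(V + V^T) = 4*10 - 9*9
  = 40 - 81 = -41
Step 3: Knot determinant = |det(V + V^T)| = |-41| = 41

41


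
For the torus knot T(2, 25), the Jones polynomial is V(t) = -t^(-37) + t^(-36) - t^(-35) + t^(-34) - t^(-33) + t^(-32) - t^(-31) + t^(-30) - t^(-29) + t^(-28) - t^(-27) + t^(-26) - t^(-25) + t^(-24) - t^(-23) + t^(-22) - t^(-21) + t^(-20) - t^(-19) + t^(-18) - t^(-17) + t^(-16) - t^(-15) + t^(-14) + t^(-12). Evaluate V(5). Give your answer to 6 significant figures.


Substituting t = 5 into V(t) = -t^(-37) + t^(-36) - t^(-35) + t^(-34) - t^(-33) + t^(-32) - t^(-31) + t^(-30) - t^(-29) + t^(-28) - t^(-27) + t^(-26) - t^(-25) + t^(-24) - t^(-23) + t^(-22) - t^(-21) + t^(-20) - t^(-19) + t^(-18) - t^(-17) + t^(-16) - t^(-15) + t^(-14) + t^(-12):
  (-)t^(-37) = -1.37439e-26
  (+)t^(-36) = 6.87195e-26
  (-)t^(-35) = -3.43597e-25
  (+)t^(-34) = 1.71799e-24
  (-)t^(-33) = -8.58993e-24
  (+)t^(-32) = 4.29497e-23
  (-)t^(-31) = -2.14748e-22
  (+)t^(-30) = 1.07374e-21
  (-)t^(-29) = -5.36871e-21
  (+)t^(-28) = 2.68435e-20
  (-)t^(-27) = -1.34218e-19
  (+)t^(-26) = 6.71089e-19
  (-)t^(-25) = -3.35544e-18
  (+)t^(-24) = 1.67772e-17
  (-)t^(-23) = -8.38861e-17
  (+)t^(-22) = 4.1943e-16
  (-)t^(-21) = -2.09715e-15
  (+)t^(-20) = 1.04858e-14
  (-)t^(-19) = -5.24288e-14
  (+)t^(-18) = 2.62144e-13
  (-)t^(-17) = -1.31072e-12
  (+)t^(-16) = 6.5536e-12
  (-)t^(-15) = -3.2768e-11
  (+)t^(-14) = 1.6384e-10
  (+)t^(-12) = 4.096e-09
Sum = (-1.37439e-26) + (6.87195e-26) + (-3.43597e-25) + (1.71799e-24) + (-8.58993e-24) + (4.29497e-23) + (-2.14748e-22) + (1.07374e-21) + (-5.36871e-21) + (2.68435e-20) + (-1.34218e-19) + (6.71089e-19) + (-3.35544e-18) + (1.67772e-17) + (-8.38861e-17) + (4.1943e-16) + (-2.09715e-15) + (1.04858e-14) + (-5.24288e-14) + (2.62144e-13) + (-1.31072e-12) + (6.5536e-12) + (-3.2768e-11) + (1.6384e-10) + (4.096e-09)
= 4.232533333e-09
Rounded to 6 significant figures: 4.23253e-09

4.23253e-09


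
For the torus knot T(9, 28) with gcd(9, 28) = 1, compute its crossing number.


For a torus knot T(p, q) with gcd(p,q)=1,
the crossing number is min(p*(q-1), q*(p-1)).
p*(q-1) = 9*27 = 243
q*(p-1) = 28*8 = 224
min(243, 224) = 224

224


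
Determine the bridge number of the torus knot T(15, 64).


The bridge number of T(p,q) is min(p,q).
min(15, 64) = 15

15


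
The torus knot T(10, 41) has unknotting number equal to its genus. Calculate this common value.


For a torus knot T(p,q), both the unknotting number and genus equal (p-1)(q-1)/2.
= (10-1)(41-1)/2
= 9*40/2
= 360/2 = 180

180


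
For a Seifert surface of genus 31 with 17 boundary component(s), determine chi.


chi = 2 - 2g - b
= 2 - 2*31 - 17
= 2 - 62 - 17 = -77

-77


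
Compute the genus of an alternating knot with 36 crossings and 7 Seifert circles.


For alternating knots, g = (c - s + 1)/2.
= (36 - 7 + 1)/2
= 30/2 = 15

15


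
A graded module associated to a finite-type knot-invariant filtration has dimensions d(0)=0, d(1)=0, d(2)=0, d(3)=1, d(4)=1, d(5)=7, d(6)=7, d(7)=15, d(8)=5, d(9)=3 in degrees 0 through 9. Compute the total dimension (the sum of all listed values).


Total dimension = d(0) + d(1) + ... + d(9)
= 0 + 0 + 0 + 1 + 1 + 7 + 7 + 15 + 5 + 3
= 39

39


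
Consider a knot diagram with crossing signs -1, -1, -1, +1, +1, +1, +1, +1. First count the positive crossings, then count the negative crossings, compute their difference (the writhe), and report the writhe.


Step 1: Count positive crossings (+1).
Positive crossings: 5
Step 2: Count negative crossings (-1).
Negative crossings: 3
Step 3: Writhe = (positive) - (negative)
w = 5 - 3 = 2
Step 4: |w| = 2, and w is positive

2


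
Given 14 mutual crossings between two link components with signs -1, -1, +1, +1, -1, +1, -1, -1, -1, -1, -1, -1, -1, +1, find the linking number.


Step 1: Count positive crossings: 4
Step 2: Count negative crossings: 10
Step 3: Sum of signs = 4 - 10 = -6
Step 4: Linking number = sum/2 = -6/2 = -3

-3


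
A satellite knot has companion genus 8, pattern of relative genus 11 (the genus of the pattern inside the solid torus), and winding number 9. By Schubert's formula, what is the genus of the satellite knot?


Schubert: g(satellite) = g_rel(pattern) + |winding| * g(companion),
where g_rel(pattern) is the genus of the pattern relative to the solid torus.
= 11 + 9 * 8
= 11 + 72 = 83

83


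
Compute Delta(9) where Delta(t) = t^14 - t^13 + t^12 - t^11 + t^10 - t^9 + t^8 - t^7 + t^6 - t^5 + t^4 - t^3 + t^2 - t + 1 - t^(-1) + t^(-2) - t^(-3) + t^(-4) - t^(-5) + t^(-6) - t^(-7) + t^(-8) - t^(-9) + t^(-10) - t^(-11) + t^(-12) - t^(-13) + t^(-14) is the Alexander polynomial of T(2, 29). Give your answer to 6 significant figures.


Substituting t = 9 into Delta(t) = t^14 - t^13 + t^12 - t^11 + t^10 - t^9 + t^8 - t^7 + t^6 - t^5 + t^4 - t^3 + t^2 - t + 1 - t^(-1) + t^(-2) - t^(-3) + t^(-4) - t^(-5) + t^(-6) - t^(-7) + t^(-8) - t^(-9) + t^(-10) - t^(-11) + t^(-12) - t^(-13) + t^(-14):
Term values: (22876792454961) + (-2541865828329) + (282429536481) + (-31381059609) + (3486784401) + (-387420489) + (43046721) + (-4782969) + (531441) + (-59049) + (6561) + (-729) + (81) + (-9) + (1) + (-0.111111) + (0.0123457) + (-0.00137174) + (0.000152416) + (-1.69351e-05) + (1.88168e-06) + (-2.09075e-07) + (2.32306e-08) + (-2.58117e-09) + (2.86797e-10) + (-3.18664e-11) + (3.54071e-12) + (-3.93412e-13) + (4.37124e-14)
Sum = 2.058911321e+13
Rounded to 6 significant figures: 2.05891e+13

2.05891e+13


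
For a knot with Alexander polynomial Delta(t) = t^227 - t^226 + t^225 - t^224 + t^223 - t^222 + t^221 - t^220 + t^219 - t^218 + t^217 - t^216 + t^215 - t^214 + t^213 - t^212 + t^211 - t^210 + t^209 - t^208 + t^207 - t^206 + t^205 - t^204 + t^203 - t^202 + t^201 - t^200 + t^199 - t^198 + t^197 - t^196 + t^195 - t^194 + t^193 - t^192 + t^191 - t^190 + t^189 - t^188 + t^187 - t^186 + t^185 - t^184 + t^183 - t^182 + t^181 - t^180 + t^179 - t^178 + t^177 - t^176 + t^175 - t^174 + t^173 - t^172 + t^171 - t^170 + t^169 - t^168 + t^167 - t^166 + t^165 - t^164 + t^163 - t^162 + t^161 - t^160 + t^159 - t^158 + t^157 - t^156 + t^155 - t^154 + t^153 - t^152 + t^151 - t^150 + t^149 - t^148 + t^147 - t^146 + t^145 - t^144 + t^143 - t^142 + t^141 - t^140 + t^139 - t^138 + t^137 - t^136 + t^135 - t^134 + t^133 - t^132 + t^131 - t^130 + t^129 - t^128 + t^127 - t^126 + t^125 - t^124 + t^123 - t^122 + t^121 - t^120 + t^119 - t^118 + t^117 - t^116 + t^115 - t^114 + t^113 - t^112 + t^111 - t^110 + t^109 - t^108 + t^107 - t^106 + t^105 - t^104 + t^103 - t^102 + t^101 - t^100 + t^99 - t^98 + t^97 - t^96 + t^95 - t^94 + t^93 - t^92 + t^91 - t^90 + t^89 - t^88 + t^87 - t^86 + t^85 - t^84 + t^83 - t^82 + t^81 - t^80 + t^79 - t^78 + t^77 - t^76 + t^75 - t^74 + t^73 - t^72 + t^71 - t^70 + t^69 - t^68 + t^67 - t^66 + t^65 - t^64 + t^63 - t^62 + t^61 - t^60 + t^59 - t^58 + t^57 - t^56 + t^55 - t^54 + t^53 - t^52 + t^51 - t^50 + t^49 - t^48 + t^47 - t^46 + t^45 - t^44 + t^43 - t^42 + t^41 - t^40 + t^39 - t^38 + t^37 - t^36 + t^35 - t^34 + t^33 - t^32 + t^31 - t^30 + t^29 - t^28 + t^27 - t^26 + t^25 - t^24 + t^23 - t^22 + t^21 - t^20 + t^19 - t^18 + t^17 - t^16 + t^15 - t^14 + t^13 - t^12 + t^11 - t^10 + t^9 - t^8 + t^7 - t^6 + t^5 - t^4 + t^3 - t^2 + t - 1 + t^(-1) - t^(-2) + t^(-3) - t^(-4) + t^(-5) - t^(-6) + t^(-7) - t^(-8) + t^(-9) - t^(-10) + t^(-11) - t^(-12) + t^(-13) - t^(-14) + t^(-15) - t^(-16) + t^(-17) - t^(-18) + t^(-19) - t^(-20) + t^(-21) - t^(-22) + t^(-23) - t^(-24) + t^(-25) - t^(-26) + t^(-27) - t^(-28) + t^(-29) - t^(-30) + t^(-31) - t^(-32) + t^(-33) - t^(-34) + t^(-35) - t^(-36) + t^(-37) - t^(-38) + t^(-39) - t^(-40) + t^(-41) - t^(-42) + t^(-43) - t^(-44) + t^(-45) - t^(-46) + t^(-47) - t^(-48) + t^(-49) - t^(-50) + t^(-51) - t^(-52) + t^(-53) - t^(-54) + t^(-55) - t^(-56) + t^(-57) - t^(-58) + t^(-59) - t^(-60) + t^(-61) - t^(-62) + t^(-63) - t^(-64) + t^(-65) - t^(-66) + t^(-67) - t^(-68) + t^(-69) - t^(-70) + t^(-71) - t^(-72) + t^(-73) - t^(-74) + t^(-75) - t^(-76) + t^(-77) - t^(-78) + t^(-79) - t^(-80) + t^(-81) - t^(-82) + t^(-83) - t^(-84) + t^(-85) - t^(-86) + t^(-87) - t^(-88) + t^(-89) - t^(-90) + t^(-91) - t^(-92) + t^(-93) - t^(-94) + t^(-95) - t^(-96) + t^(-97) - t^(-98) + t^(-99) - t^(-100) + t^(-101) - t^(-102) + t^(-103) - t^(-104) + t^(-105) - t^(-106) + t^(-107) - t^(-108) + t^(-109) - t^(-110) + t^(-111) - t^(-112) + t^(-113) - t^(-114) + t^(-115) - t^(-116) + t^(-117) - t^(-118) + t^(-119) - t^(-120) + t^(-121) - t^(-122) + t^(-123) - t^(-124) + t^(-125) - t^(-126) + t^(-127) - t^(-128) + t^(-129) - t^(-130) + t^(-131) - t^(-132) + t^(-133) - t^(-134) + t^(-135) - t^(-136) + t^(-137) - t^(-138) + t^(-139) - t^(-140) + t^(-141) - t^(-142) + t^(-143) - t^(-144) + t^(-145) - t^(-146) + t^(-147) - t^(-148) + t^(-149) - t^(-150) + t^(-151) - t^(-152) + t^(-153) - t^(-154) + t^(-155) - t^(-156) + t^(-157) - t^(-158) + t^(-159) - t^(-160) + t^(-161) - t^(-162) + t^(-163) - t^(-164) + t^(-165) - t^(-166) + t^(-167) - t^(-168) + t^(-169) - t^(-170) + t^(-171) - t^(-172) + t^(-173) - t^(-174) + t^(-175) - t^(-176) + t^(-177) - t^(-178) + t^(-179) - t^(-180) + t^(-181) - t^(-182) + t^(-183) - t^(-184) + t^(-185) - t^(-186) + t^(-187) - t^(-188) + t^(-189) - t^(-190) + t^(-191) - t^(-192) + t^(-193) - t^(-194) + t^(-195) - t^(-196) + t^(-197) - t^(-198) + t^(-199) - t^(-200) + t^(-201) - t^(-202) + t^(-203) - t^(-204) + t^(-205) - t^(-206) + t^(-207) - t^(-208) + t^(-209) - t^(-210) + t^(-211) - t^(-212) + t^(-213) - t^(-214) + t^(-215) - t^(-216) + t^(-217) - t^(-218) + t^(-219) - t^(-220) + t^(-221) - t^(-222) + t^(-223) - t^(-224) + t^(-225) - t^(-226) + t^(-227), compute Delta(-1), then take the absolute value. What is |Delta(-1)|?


Step 1: The polynomial has 455 terms with alternating signs, exponents from 227 down to -227.
Step 2: Substitute t = -1. The i-th term has coefficient (-1)^i and exponent (m-i),
  so its value is (-1)^i * (-1)^(m-i) = (-1)^m = -1 for every i.
Step 3: All 455 terms equal -1, so Delta(-1) = 455 * (-1) = -455
Step 4: |Delta(-1)| = 455

455
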